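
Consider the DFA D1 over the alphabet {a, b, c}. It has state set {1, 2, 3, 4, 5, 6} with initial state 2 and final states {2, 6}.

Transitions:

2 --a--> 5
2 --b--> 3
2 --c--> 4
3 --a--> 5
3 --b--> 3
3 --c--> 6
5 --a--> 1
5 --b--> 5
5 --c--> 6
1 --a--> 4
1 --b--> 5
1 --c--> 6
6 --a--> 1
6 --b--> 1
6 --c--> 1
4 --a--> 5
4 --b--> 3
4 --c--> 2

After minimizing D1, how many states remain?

2

Initial partition by acceptance: {2,6} | {1,3,4,5}.
No further refinement is possible. Final partition (2 blocks): {2,6} | {1,3,4,5}.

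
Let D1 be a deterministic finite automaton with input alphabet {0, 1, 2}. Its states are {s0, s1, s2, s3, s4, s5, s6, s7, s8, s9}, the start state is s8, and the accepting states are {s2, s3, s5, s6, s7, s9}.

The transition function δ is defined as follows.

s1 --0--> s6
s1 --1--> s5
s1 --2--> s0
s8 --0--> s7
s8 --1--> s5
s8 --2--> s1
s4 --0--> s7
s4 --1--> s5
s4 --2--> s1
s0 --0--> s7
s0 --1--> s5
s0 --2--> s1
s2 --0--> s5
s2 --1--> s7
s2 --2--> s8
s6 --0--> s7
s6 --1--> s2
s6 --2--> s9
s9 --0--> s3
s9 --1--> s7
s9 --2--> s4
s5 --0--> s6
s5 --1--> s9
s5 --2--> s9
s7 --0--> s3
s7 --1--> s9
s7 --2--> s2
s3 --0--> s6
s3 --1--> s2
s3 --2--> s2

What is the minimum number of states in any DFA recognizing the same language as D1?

3

P0 = {s2,s3,s5,s6,s7,s9} | {s0,s1,s4,s8}.
On input 2, block {s2,s3,s5,s6,s7,s9} splits into {s3,s5,s6,s7} and {s2,s9}.
Stable partition: {s3,s5,s6,s7} | {s0,s1,s4,s8} | {s2,s9} — 3 equivalence classes.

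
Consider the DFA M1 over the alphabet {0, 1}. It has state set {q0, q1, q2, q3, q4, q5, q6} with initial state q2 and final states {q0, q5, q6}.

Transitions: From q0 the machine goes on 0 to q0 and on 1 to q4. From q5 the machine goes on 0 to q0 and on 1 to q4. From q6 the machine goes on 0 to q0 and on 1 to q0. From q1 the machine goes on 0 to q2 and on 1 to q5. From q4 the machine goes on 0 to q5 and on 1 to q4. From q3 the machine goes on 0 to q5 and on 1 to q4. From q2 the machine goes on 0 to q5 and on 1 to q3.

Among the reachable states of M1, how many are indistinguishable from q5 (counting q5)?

Reachable states from the start: {q0,q2,q3,q4,q5}. Unreachable: {q1,q6} — drop them.
Start with accepting vs non-accepting: {q0,q5} | {q2,q3,q4}.
The partition is now stable with 2 blocks: {q0,q5} | {q2,q3,q4}.
State q5 belongs to the block {q0,q5}, which has 2 states.

2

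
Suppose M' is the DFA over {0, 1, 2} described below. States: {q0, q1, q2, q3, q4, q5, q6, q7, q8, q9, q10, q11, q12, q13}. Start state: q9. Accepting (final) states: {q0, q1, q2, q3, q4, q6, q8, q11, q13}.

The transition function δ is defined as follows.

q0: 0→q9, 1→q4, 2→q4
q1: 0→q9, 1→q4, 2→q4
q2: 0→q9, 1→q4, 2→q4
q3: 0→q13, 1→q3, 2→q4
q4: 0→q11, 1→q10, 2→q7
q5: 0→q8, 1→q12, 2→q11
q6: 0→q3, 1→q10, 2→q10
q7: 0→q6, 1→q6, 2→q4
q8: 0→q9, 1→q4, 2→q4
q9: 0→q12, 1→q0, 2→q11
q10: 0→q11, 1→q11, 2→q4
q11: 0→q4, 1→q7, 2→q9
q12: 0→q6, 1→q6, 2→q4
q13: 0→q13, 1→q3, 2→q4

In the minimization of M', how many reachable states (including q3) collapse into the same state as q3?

2

Reachable states from the start: {q0,q3,q4,q6,q7,q9,q10,q11,q12,q13}. Unreachable: {q1,q2,q5,q8} — drop them.
Start with accepting vs non-accepting: {q0,q3,q4,q6,q11,q13} | {q7,q9,q10,q12}.
Refine {q0,q3,q4,q6,q11,q13} on symbol 0: members go to different blocks, giving {q3,q4,q6,q11,q13} and {q0}.
On input 1, block {q3,q4,q6,q11,q13} splits into {q4,q6,q11} and {q3,q13}.
Refine {q4,q6,q11} on symbol 0: members go to different blocks, giving {q4,q11} and {q6}.
Refine {q7,q9,q10,q12} on symbol 0: members go to different blocks, giving {q7,q12} and {q9} and {q10}.
Refine {q4,q11} on symbol 1: members go to different blocks, giving {q4} and {q11}.
The partition is now stable with 8 blocks: {q4} | {q7,q12} | {q0} | {q3,q13} | {q6} | {q9} | {q10} | {q11}.
The equivalence class containing q3 is {q3,q13}, of size 2.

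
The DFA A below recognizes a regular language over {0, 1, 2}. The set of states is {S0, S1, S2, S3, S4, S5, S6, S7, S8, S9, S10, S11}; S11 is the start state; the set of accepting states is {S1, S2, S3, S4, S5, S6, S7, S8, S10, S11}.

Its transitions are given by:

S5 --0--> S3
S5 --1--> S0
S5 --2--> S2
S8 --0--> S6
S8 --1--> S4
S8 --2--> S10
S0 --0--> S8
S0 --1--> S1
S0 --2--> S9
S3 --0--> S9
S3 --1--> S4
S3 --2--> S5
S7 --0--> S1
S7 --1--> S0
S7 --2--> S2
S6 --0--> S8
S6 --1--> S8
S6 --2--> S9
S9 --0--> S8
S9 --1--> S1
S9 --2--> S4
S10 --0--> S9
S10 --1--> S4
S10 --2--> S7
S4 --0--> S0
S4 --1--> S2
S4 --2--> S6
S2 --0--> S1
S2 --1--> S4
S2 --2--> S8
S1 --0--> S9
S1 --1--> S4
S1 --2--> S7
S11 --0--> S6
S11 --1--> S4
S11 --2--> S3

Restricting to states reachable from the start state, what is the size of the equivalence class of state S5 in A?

2

Every state is reachable, so we keep all 12.
Start with accepting vs non-accepting: {S1,S2,S3,S4,S5,S6,S7,S8,S10,S11} | {S0,S9}.
On input 0, block {S1,S2,S3,S4,S5,S6,S7,S8,S10,S11} splits into {S2,S5,S6,S7,S8,S11} and {S1,S3,S4,S10}.
Refine {S2,S5,S6,S7,S8,S11} on symbol 0: members go to different blocks, giving {S2,S5,S7} and {S6,S8,S11}.
Split {S2,S5,S7} by δ(·,1) → {S5,S7} and {S2}.
On input 2, block {S0,S9} splits into {S0} and {S9}.
Split {S1,S3,S4,S10} by δ(·,0) → {S1,S3,S10} and {S4}.
On input 1, block {S6,S8,S11} splits into {S8,S11} and {S6}.
The partition is now stable with 8 blocks: {S5,S7} | {S0} | {S1,S3,S10} | {S8,S11} | {S2} | {S9} | {S4} | {S6}.
State S5 belongs to the block {S5,S7}, which has 2 states.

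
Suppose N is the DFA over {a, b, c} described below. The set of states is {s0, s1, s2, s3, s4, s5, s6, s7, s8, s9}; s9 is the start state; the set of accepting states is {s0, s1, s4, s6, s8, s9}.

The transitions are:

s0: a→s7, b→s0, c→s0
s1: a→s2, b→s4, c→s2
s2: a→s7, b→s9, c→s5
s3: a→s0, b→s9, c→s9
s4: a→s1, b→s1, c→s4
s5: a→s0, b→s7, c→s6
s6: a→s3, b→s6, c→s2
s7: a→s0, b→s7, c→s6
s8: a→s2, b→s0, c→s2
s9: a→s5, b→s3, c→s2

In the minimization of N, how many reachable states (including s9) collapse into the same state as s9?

First remove the unreachable states {s1,s4,s8}; 7 states remain.
P0 = {s0,s6,s9} | {s2,s3,s5,s7}.
On input b, block {s0,s6,s9} splits into {s0,s6} and {s9}.
Refine {s0,s6} on symbol c: members go to different blocks, giving {s0} and {s6}.
Split {s2,s3,s5,s7} by δ(·,a) → {s3,s5,s7} and {s2}.
Refine {s3,s5,s7} on symbol b: members go to different blocks, giving {s5,s7} and {s3}.
Stable partition: {s0} | {s5,s7} | {s9} | {s6} | {s2} | {s3} — 6 equivalence classes.
The equivalence class containing s9 is {s9}, of size 1.

1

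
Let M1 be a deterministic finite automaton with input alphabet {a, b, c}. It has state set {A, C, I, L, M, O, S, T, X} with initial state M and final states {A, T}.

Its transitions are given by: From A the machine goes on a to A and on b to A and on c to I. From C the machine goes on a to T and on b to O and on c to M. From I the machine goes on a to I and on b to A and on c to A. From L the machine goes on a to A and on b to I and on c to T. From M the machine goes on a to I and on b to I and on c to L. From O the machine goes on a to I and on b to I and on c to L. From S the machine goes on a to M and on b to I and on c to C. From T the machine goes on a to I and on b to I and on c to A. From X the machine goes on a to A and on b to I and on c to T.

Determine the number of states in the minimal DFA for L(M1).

States {C,O,S,X} cannot be reached from the start state, so discard them.
Start with accepting vs non-accepting: {A,T} | {I,L,M}.
On input a, block {A,T} splits into {T} and {A}.
Split {I,L,M} by δ(·,a) → {I,M} and {L}.
Split {I,M} by δ(·,b) → {M} and {I}.
Stable partition: {T} | {M} | {A} | {L} | {I} — 5 equivalence classes.

5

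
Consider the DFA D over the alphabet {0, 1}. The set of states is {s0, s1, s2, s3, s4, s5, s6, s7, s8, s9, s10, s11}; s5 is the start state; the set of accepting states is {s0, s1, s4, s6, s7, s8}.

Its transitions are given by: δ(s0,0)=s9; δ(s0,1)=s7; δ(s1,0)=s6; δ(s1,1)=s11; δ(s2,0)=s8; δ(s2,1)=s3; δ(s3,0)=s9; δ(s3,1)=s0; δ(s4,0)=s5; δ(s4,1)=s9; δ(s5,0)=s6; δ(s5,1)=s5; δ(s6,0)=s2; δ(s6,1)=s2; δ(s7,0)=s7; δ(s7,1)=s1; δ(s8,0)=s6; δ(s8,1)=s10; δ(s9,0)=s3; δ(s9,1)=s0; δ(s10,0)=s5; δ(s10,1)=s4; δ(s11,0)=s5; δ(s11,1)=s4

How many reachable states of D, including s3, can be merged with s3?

2

P0 = {s0,s1,s4,s6,s7,s8} | {s2,s3,s5,s9,s10,s11}.
Refine {s0,s1,s4,s6,s7,s8} on symbol 0: members go to different blocks, giving {s0,s4,s6} and {s1,s7,s8}.
Refine {s0,s4,s6} on symbol 1: members go to different blocks, giving {s4,s6} and {s0}.
Refine {s2,s3,s5,s9,s10,s11} on symbol 0: members go to different blocks, giving {s3,s9,s10,s11} and {s2} and {s5}.
On input 0, block {s4,s6} splits into {s4} and {s6}.
On input 0, block {s3,s9,s10,s11} splits into {s3,s9} and {s10,s11}.
On input 0, block {s1,s7,s8} splits into {s1,s8} and {s7}.
Stable partition: {s4} | {s3,s9} | {s1,s8} | {s0} | {s2} | {s5} | {s6} | {s10,s11} | {s7} — 9 equivalence classes.
The equivalence class containing s3 is {s3,s9}, of size 2.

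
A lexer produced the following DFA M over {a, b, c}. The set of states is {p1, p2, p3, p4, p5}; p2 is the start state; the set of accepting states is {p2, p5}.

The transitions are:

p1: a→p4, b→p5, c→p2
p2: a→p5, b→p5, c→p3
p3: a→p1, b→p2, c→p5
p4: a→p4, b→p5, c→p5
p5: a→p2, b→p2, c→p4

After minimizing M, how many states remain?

Start with accepting vs non-accepting: {p2,p5} | {p1,p3,p4}.
Stable partition: {p2,p5} | {p1,p3,p4} — 2 equivalence classes.

2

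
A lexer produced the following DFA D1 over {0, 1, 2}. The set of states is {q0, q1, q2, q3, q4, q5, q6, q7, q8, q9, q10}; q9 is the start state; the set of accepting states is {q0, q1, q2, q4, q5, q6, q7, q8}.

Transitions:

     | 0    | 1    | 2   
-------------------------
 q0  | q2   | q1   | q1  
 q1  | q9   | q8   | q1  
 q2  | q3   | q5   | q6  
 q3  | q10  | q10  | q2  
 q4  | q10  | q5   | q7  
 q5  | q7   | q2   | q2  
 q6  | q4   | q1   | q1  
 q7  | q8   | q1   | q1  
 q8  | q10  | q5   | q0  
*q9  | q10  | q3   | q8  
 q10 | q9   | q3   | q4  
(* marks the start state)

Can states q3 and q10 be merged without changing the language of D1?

Every state is reachable, so we keep all 11.
P0 = {q0,q1,q2,q4,q5,q6,q7,q8} | {q3,q9,q10}.
Refine {q0,q1,q2,q4,q5,q6,q7,q8} on symbol 0: members go to different blocks, giving {q0,q5,q6,q7} and {q1,q2,q4,q8}.
Split {q0,q5,q6,q7} by δ(·,0) → {q0,q6,q7} and {q5}.
Split {q1,q2,q4,q8} by δ(·,1) → {q2,q4,q8} and {q1}.
No further refinement is possible. Final partition (5 blocks): {q0,q6,q7} | {q3,q9,q10} | {q2,q4,q8} | {q5} | {q1}.
q3 and q10 lie in the same block of the stable partition, so they are equivalent — no string distinguishes them.

Yes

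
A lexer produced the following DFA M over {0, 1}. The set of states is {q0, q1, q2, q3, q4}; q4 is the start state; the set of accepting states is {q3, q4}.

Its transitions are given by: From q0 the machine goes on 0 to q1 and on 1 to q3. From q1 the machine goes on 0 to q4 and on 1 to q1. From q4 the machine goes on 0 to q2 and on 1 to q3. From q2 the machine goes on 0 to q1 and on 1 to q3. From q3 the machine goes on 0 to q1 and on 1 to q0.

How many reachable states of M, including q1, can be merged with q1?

Every state is reachable, so we keep all 5.
P0 = {q3,q4} | {q0,q1,q2}.
Split {q3,q4} by δ(·,1) → {q3} and {q4}.
Split {q0,q1,q2} by δ(·,0) → {q0,q2} and {q1}.
Stable partition: {q3} | {q0,q2} | {q4} | {q1} — 4 equivalence classes.
State q1 belongs to the block {q1}, which has 1 states.

1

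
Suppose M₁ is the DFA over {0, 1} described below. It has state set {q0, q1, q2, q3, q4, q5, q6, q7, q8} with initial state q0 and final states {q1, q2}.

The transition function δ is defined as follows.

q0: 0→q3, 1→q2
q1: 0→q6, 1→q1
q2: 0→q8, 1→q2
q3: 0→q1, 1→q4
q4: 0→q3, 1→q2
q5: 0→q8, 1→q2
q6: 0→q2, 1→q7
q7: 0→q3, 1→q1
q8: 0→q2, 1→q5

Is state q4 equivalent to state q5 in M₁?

Yes

Every state is reachable, so we keep all 9.
Initial partition by acceptance: {q1,q2} | {q0,q3,q4,q5,q6,q7,q8}.
On input 0, block {q0,q3,q4,q5,q6,q7,q8} splits into {q0,q4,q5,q7} and {q3,q6,q8}.
No further refinement is possible. Final partition (3 blocks): {q1,q2} | {q0,q4,q5,q7} | {q3,q6,q8}.
q4 and q5 lie in the same block of the stable partition, so they are equivalent — no string distinguishes them.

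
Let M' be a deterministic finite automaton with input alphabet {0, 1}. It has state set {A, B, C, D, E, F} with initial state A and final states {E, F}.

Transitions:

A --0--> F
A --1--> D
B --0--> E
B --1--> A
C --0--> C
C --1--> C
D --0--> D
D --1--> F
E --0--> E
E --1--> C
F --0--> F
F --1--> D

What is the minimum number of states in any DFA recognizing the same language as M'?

3

States {B,C,E} cannot be reached from the start state, so discard them.
Initial partition by acceptance: {F} | {A,D}.
Refine {A,D} on symbol 0: members go to different blocks, giving {A} and {D}.
Stable partition: {F} | {A} | {D} — 3 equivalence classes.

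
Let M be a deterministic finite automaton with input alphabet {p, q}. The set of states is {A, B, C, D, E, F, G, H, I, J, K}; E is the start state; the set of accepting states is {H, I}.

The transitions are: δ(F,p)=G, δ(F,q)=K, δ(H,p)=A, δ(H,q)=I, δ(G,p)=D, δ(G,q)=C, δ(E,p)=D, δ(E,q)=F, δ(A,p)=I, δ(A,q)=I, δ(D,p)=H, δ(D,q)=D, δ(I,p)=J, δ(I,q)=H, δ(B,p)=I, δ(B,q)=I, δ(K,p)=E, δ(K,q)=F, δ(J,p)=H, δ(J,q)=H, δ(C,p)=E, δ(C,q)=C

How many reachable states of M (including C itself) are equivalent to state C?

Reachable states from the start: {A,C,D,E,F,G,H,I,J,K}. Unreachable: {B} — drop them.
P0 = {H,I} | {A,C,D,E,F,G,J,K}.
Split {A,C,D,E,F,G,J,K} by δ(·,p) → {C,E,F,G,K} and {A,D,J}.
Split {C,E,F,G,K} by δ(·,p) → {C,F,K} and {E,G}.
Refine {A,D,J} on symbol q: members go to different blocks, giving {A,J} and {D}.
Stable partition: {H,I} | {C,F,K} | {A,J} | {E,G} | {D} — 5 equivalence classes.
State C belongs to the block {C,F,K}, which has 3 states.

3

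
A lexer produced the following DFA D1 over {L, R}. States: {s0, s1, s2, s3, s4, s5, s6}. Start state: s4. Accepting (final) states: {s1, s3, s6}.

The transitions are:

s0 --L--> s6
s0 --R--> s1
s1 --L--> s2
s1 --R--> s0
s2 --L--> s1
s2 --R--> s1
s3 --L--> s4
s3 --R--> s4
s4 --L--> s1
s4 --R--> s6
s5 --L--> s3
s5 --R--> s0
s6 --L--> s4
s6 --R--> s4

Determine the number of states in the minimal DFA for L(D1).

Reachable states from the start: {s0,s1,s2,s4,s6}. Unreachable: {s3,s5} — drop them.
Initial partition by acceptance: {s1,s6} | {s0,s2,s4}.
No further refinement is possible. Final partition (2 blocks): {s1,s6} | {s0,s2,s4}.

2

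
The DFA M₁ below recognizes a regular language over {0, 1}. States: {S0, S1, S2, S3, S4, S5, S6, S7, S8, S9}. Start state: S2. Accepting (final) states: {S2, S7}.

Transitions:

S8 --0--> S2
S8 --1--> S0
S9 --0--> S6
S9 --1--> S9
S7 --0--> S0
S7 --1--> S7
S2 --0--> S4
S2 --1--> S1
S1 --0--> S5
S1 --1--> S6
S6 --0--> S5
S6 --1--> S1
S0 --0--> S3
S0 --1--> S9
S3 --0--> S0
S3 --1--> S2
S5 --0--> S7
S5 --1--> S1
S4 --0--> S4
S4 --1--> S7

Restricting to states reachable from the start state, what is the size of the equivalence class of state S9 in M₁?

States {S8} cannot be reached from the start state, so discard them.
Start with accepting vs non-accepting: {S2,S7} | {S0,S1,S3,S4,S5,S6,S9}.
Split {S2,S7} by δ(·,1) → {S2} and {S7}.
Refine {S0,S1,S3,S4,S5,S6,S9} on symbol 0: members go to different blocks, giving {S0,S1,S3,S4,S6,S9} and {S5}.
Refine {S0,S1,S3,S4,S6,S9} on symbol 0: members go to different blocks, giving {S0,S3,S4,S9} and {S1,S6}.
Refine {S0,S3,S4,S9} on symbol 0: members go to different blocks, giving {S0,S3,S4} and {S9}.
On input 1, block {S0,S3,S4} splits into {S0} and {S3} and {S4}.
Stable partition: {S2} | {S0} | {S7} | {S5} | {S1,S6} | {S9} | {S3} | {S4} — 8 equivalence classes.
The equivalence class containing S9 is {S9}, of size 1.

1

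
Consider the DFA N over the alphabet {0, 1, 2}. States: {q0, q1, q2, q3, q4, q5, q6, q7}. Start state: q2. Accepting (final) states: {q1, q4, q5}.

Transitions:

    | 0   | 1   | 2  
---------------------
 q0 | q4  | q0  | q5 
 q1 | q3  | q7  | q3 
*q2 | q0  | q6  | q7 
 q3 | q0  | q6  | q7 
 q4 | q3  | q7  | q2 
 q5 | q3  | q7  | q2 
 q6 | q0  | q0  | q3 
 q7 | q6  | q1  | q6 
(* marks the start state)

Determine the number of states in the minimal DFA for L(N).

Start with accepting vs non-accepting: {q1,q4,q5} | {q0,q2,q3,q6,q7}.
Refine {q0,q2,q3,q6,q7} on symbol 0: members go to different blocks, giving {q2,q3,q6,q7} and {q0}.
On input 0, block {q2,q3,q6,q7} splits into {q2,q3,q6} and {q7}.
On input 1, block {q2,q3,q6} splits into {q2,q3} and {q6}.
No further refinement is possible. Final partition (5 blocks): {q1,q4,q5} | {q2,q3} | {q0} | {q7} | {q6}.

5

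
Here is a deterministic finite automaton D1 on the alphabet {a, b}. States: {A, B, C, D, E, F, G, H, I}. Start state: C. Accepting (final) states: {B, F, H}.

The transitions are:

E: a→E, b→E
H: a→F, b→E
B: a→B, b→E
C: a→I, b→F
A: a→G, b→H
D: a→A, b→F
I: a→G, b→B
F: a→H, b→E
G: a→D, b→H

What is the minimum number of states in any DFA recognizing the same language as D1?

3

Initial partition by acceptance: {B,F,H} | {A,C,D,E,G,I}.
Refine {A,C,D,E,G,I} on symbol b: members go to different blocks, giving {A,C,D,G,I} and {E}.
Stable partition: {B,F,H} | {A,C,D,G,I} | {E} — 3 equivalence classes.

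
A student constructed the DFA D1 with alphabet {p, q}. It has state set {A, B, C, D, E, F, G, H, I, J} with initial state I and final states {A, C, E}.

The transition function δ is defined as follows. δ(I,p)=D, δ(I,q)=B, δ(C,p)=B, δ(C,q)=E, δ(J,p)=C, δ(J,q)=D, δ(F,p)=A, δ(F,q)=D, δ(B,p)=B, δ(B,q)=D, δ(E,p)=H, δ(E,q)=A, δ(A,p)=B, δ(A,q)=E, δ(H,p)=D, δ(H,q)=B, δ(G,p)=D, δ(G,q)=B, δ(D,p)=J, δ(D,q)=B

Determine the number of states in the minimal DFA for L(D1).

6

States {F,G} cannot be reached from the start state, so discard them.
Initial partition by acceptance: {A,C,E} | {B,D,H,I,J}.
On input p, block {B,D,H,I,J} splits into {B,D,H,I} and {J}.
Refine {B,D,H,I} on symbol p: members go to different blocks, giving {B,H,I} and {D}.
Refine {B,H,I} on symbol p: members go to different blocks, giving {H,I} and {B}.
Refine {A,C,E} on symbol p: members go to different blocks, giving {A,C} and {E}.
No further refinement is possible. Final partition (6 blocks): {A,C} | {H,I} | {J} | {D} | {B} | {E}.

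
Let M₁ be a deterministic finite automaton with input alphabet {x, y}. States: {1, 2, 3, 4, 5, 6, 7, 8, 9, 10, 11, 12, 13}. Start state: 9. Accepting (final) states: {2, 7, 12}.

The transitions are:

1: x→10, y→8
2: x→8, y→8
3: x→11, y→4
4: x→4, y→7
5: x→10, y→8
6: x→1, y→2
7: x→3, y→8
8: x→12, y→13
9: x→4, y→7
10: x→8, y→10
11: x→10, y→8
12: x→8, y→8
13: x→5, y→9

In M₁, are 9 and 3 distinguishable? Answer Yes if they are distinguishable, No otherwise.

Yes

First remove the unreachable states {1,2,6}; 10 states remain.
Initial partition by acceptance: {7,12} | {3,4,5,8,9,10,11,13}.
On input x, block {3,4,5,8,9,10,11,13} splits into {3,4,5,9,10,11,13} and {8}.
Split {7,12} by δ(·,x) → {7} and {12}.
On input x, block {3,4,5,9,10,11,13} splits into {3,4,5,9,11,13} and {10}.
Refine {3,4,5,9,11,13} on symbol x: members go to different blocks, giving {3,4,9,13} and {5,11}.
On input x, block {3,4,9,13} splits into {3,13} and {4,9}.
The partition is now stable with 7 blocks: {7} | {3,13} | {8} | {12} | {10} | {5,11} | {4,9}.
9 and 3 end up in different blocks, so they are distinguishable. For instance, the string 'y' is accepted from only 9.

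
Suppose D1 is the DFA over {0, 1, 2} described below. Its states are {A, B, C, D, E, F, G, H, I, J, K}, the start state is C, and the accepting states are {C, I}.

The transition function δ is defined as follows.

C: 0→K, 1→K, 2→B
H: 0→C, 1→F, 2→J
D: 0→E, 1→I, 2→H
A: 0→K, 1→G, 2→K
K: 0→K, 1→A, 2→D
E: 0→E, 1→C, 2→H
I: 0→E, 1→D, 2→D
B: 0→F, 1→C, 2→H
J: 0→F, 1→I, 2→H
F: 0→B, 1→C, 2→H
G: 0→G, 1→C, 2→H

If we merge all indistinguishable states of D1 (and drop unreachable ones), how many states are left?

7

All states are reachable from the start state.
Start with accepting vs non-accepting: {C,I} | {A,B,D,E,F,G,H,J,K}.
Refine {A,B,D,E,F,G,H,J,K} on symbol 0: members go to different blocks, giving {A,B,D,E,F,G,J,K} and {H}.
Split {A,B,D,E,F,G,J,K} by δ(·,1) → {B,D,E,F,G,J} and {A,K}.
On input 0, block {C,I} splits into {C} and {I}.
On input 1, block {B,D,E,F,G,J} splits into {B,E,F,G} and {D,J}.
On input 1, block {A,K} splits into {A} and {K}.
Stable partition: {C} | {B,E,F,G} | {H} | {A} | {I} | {D,J} | {K} — 7 equivalence classes.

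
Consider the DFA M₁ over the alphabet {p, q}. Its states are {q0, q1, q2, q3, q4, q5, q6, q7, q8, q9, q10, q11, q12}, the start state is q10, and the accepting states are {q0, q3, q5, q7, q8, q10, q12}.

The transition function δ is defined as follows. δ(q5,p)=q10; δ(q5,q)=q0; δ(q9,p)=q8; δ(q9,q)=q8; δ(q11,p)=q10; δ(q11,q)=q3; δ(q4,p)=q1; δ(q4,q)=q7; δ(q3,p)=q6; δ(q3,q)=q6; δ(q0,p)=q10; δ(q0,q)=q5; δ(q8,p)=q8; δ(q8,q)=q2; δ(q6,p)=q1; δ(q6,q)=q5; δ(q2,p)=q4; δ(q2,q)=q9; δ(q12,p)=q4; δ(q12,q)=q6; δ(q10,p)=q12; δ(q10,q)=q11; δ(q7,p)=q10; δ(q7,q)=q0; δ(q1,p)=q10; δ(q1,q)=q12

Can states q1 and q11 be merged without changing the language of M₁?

Yes

Reachable states from the start: {q0,q1,q3,q4,q5,q6,q7,q10,q11,q12}. Unreachable: {q2,q8,q9} — drop them.
Initial partition by acceptance: {q0,q3,q5,q7,q10,q12} | {q1,q4,q6,q11}.
Split {q0,q3,q5,q7,q10,q12} by δ(·,p) → {q0,q5,q7,q10} and {q3,q12}.
On input p, block {q0,q5,q7,q10} splits into {q0,q5,q7} and {q10}.
Refine {q1,q4,q6,q11} on symbol p: members go to different blocks, giving {q1,q11} and {q4,q6}.
The partition is now stable with 5 blocks: {q0,q5,q7} | {q1,q11} | {q3,q12} | {q10} | {q4,q6}.
q1 and q11 lie in the same block of the stable partition, so they are equivalent — no string distinguishes them.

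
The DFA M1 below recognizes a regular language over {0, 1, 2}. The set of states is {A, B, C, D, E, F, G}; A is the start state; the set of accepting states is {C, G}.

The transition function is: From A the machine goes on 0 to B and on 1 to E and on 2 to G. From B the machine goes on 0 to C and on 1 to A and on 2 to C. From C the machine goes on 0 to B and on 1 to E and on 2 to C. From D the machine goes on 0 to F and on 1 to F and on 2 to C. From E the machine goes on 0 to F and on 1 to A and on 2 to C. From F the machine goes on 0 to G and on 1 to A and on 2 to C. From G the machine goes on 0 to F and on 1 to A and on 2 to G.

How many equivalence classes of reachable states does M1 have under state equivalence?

Reachable states from the start: {A,B,C,E,F,G}. Unreachable: {D} — drop them.
Start with accepting vs non-accepting: {C,G} | {A,B,E,F}.
Refine {A,B,E,F} on symbol 0: members go to different blocks, giving {A,E} and {B,F}.
No further refinement is possible. Final partition (3 blocks): {C,G} | {A,E} | {B,F}.

3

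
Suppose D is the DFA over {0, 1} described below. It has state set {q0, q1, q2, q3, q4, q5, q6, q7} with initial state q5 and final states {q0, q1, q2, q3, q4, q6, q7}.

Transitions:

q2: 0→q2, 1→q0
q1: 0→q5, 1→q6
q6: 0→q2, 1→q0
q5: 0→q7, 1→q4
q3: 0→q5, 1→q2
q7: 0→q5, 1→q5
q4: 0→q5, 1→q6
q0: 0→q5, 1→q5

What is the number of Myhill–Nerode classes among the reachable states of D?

First remove the unreachable states {q1,q3}; 6 states remain.
Start with accepting vs non-accepting: {q0,q2,q4,q6,q7} | {q5}.
Refine {q0,q2,q4,q6,q7} on symbol 0: members go to different blocks, giving {q0,q4,q7} and {q2,q6}.
Split {q0,q4,q7} by δ(·,1) → {q0,q7} and {q4}.
Stable partition: {q0,q7} | {q5} | {q2,q6} | {q4} — 4 equivalence classes.

4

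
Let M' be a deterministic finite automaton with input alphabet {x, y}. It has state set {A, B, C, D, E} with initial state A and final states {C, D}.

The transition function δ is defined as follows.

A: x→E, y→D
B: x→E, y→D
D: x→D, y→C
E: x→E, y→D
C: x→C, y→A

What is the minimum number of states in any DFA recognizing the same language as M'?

3

First remove the unreachable states {B}; 4 states remain.
Start with accepting vs non-accepting: {C,D} | {A,E}.
Split {C,D} by δ(·,y) → {C} and {D}.
No further refinement is possible. Final partition (3 blocks): {C} | {A,E} | {D}.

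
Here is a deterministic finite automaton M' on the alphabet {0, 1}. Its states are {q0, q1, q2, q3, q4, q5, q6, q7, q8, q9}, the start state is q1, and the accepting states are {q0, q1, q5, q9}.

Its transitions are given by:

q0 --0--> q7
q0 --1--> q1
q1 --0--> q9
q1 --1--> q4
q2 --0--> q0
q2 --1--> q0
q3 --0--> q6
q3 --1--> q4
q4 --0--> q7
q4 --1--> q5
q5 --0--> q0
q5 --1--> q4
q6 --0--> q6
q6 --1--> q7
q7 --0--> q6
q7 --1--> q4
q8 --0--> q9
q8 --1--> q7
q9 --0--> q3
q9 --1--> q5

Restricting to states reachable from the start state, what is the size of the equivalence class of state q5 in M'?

States {q2,q8} cannot be reached from the start state, so discard them.
Initial partition by acceptance: {q0,q1,q5,q9} | {q3,q4,q6,q7}.
Split {q0,q1,q5,q9} by δ(·,0) → {q0,q9} and {q1,q5}.
On input 1, block {q3,q4,q6,q7} splits into {q3,q6,q7} and {q4}.
Split {q3,q6,q7} by δ(·,1) → {q3,q7} and {q6}.
The partition is now stable with 5 blocks: {q0,q9} | {q3,q7} | {q1,q5} | {q4} | {q6}.
The equivalence class containing q5 is {q1,q5}, of size 2.

2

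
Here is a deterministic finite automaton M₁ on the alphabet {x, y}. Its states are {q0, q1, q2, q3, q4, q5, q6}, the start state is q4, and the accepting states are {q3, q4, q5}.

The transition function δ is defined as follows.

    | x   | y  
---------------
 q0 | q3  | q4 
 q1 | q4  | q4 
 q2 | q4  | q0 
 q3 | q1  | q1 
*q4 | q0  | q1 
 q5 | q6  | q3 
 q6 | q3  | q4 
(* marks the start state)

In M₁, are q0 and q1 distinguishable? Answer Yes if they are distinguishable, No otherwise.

No

First remove the unreachable states {q2,q5,q6}; 4 states remain.
P0 = {q3,q4} | {q0,q1}.
No further refinement is possible. Final partition (2 blocks): {q3,q4} | {q0,q1}.
q0 and q1 lie in the same block of the stable partition, so they are equivalent — no string distinguishes them.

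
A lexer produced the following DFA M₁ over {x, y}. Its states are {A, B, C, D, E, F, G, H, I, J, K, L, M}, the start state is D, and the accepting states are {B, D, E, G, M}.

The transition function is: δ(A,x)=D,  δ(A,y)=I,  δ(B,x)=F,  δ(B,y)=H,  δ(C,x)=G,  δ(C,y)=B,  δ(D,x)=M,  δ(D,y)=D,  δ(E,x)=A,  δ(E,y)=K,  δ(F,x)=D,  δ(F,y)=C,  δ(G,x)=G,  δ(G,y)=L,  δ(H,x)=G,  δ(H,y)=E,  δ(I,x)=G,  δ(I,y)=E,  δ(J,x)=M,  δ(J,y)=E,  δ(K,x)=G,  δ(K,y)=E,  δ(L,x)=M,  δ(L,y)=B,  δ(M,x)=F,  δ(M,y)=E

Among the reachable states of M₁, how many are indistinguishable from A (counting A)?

2

First remove the unreachable states {J}; 12 states remain.
Initial partition by acceptance: {B,D,E,G,M} | {A,C,F,H,I,K,L}.
On input x, block {B,D,E,G,M} splits into {B,E,M} and {D,G}.
On input y, block {B,E,M} splits into {B,E} and {M}.
Split {A,C,F,H,I,K,L} by δ(·,x) → {A,C,F,H,I,K} and {L}.
Refine {A,C,F,H,I,K} on symbol y: members go to different blocks, giving {C,H,I,K} and {A,F}.
Split {D,G} by δ(·,x) → {D} and {G}.
Stable partition: {B,E} | {C,H,I,K} | {D} | {M} | {L} | {A,F} | {G} — 7 equivalence classes.
State A belongs to the block {A,F}, which has 2 states.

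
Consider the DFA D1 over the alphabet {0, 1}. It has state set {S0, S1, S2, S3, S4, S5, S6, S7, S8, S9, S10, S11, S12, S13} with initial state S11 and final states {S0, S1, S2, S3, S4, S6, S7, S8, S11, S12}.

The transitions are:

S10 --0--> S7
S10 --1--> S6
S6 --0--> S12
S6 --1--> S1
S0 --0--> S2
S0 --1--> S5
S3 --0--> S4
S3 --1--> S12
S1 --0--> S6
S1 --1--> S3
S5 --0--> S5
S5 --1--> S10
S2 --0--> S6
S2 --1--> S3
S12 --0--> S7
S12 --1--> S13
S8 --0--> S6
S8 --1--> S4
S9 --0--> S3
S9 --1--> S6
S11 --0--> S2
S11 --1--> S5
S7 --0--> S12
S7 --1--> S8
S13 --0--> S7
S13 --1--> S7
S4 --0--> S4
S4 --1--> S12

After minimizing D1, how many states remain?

First remove the unreachable states {S0,S9}; 12 states remain.
Start with accepting vs non-accepting: {S1,S2,S3,S4,S6,S7,S8,S11,S12} | {S5,S10,S13}.
Refine {S1,S2,S3,S4,S6,S7,S8,S11,S12} on symbol 1: members go to different blocks, giving {S1,S2,S3,S4,S6,S7,S8} and {S11,S12}.
Split {S1,S2,S3,S4,S6,S7,S8} by δ(·,0) → {S1,S2,S3,S4,S8} and {S6,S7}.
Refine {S1,S2,S3,S4,S8} on symbol 0: members go to different blocks, giving {S1,S2,S8} and {S3,S4}.
Refine {S5,S10,S13} on symbol 0: members go to different blocks, giving {S10,S13} and {S5}.
Refine {S11,S12} on symbol 0: members go to different blocks, giving {S11} and {S12}.
No further refinement is possible. Final partition (7 blocks): {S1,S2,S8} | {S10,S13} | {S11} | {S6,S7} | {S3,S4} | {S5} | {S12}.

7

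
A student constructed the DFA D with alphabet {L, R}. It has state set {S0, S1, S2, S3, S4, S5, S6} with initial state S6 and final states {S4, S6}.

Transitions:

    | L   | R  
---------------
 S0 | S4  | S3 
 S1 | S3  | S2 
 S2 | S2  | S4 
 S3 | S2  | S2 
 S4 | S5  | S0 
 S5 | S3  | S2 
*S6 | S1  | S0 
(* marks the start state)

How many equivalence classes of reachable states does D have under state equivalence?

Initial partition by acceptance: {S4,S6} | {S0,S1,S2,S3,S5}.
On input L, block {S0,S1,S2,S3,S5} splits into {S1,S2,S3,S5} and {S0}.
Refine {S1,S2,S3,S5} on symbol R: members go to different blocks, giving {S1,S3,S5} and {S2}.
Split {S1,S3,S5} by δ(·,L) → {S1,S5} and {S3}.
The partition is now stable with 5 blocks: {S4,S6} | {S1,S5} | {S0} | {S2} | {S3}.

5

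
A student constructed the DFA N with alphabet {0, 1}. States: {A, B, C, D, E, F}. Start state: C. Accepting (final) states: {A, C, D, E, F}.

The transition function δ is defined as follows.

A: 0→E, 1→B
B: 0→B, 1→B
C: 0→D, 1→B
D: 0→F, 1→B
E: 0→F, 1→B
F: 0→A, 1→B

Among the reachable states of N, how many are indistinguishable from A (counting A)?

5

All states are reachable from the start state.
Initial partition by acceptance: {A,C,D,E,F} | {B}.
The partition is now stable with 2 blocks: {A,C,D,E,F} | {B}.
The equivalence class containing A is {A,C,D,E,F}, of size 5.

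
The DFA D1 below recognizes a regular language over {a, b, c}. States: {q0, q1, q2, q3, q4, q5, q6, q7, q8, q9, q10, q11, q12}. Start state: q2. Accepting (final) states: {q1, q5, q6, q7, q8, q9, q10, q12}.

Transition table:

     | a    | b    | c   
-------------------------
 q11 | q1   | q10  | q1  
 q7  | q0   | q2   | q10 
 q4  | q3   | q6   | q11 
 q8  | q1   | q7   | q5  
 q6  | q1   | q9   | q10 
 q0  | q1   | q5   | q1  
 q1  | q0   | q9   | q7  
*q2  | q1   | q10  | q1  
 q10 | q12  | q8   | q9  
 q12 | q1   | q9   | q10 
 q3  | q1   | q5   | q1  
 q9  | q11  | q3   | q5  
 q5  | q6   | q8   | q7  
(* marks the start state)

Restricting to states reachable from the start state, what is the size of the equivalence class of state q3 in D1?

First remove the unreachable states {q4}; 12 states remain.
P0 = {q1,q5,q6,q7,q8,q9,q10,q12} | {q0,q2,q3,q11}.
On input a, block {q1,q5,q6,q7,q8,q9,q10,q12} splits into {q5,q6,q8,q10,q12} and {q1,q7,q9}.
Refine {q5,q6,q8,q10,q12} on symbol a: members go to different blocks, giving {q6,q8,q12} and {q5,q10}.
Split {q1,q7,q9} by δ(·,b) → {q7,q9} and {q1}.
The partition is now stable with 5 blocks: {q6,q8,q12} | {q0,q2,q3,q11} | {q7,q9} | {q5,q10} | {q1}.
The equivalence class containing q3 is {q0,q2,q3,q11}, of size 4.

4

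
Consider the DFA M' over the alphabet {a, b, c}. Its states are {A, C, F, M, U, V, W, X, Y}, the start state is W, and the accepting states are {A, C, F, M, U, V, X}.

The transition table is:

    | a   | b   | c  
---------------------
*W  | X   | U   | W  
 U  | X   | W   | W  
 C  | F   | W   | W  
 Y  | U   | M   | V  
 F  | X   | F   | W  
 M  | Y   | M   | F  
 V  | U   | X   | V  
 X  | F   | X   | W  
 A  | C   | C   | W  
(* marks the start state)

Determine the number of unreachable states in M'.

5

No path from W leads to A, C, M, V, Y; the other 4 states are all reachable.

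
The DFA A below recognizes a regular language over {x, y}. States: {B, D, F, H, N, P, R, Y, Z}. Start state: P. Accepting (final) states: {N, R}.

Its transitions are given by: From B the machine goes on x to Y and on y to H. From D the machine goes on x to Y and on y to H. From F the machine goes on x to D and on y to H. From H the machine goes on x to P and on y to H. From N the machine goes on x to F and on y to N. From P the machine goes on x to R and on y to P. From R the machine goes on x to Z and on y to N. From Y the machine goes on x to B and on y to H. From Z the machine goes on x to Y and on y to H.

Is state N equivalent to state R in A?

Yes

P0 = {N,R} | {B,D,F,H,P,Y,Z}.
On input x, block {B,D,F,H,P,Y,Z} splits into {B,D,F,H,Y,Z} and {P}.
Split {B,D,F,H,Y,Z} by δ(·,x) → {B,D,F,Y,Z} and {H}.
Stable partition: {N,R} | {B,D,F,Y,Z} | {P} | {H} — 4 equivalence classes.
N and R lie in the same block of the stable partition, so they are equivalent — no string distinguishes them.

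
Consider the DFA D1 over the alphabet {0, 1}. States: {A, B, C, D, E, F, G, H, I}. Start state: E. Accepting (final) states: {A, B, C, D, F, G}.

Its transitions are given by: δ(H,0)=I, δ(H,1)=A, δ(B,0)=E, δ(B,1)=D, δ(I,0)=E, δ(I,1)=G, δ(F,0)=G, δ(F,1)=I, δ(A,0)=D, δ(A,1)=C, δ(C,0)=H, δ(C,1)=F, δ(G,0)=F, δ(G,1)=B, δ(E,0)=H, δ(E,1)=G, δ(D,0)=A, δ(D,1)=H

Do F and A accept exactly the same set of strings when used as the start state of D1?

All states are reachable from the start state.
Start with accepting vs non-accepting: {A,B,C,D,F,G} | {E,H,I}.
Split {A,B,C,D,F,G} by δ(·,0) → {A,D,F,G} and {B,C}.
On input 1, block {A,D,F,G} splits into {A,G} and {D,F}.
Stable partition: {A,G} | {E,H,I} | {B,C} | {D,F} — 4 equivalence classes.
F and A end up in different blocks, so they are distinguishable. For instance, the string '1' is accepted from only A.

No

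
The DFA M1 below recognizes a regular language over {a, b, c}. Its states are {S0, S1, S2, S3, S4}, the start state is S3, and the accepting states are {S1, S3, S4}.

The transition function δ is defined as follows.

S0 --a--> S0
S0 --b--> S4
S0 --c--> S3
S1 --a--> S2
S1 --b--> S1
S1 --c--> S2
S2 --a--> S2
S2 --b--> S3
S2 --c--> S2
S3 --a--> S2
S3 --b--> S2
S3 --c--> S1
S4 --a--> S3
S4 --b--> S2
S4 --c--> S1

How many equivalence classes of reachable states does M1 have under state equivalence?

States {S0,S4} cannot be reached from the start state, so discard them.
Start with accepting vs non-accepting: {S1,S3} | {S2}.
Refine {S1,S3} on symbol b: members go to different blocks, giving {S1} and {S3}.
Stable partition: {S1} | {S2} | {S3} — 3 equivalence classes.

3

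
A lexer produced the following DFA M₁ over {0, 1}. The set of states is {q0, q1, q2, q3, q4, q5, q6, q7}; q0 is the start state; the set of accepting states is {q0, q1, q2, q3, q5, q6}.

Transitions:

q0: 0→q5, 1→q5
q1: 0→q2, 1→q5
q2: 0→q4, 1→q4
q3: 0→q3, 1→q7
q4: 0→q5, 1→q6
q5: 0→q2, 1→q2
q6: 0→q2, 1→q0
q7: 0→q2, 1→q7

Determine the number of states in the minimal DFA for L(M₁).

5

States {q1,q3,q7} cannot be reached from the start state, so discard them.
P0 = {q0,q2,q5,q6} | {q4}.
On input 0, block {q0,q2,q5,q6} splits into {q0,q5,q6} and {q2}.
Split {q0,q5,q6} by δ(·,0) → {q5,q6} and {q0}.
On input 1, block {q5,q6} splits into {q5} and {q6}.
Stable partition: {q5} | {q4} | {q2} | {q0} | {q6} — 5 equivalence classes.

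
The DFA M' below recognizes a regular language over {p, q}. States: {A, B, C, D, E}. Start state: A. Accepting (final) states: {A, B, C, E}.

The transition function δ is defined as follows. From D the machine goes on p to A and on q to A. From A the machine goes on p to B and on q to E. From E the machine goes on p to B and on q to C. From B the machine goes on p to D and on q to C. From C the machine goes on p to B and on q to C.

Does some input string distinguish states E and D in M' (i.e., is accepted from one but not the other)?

All states are reachable from the start state.
Start with accepting vs non-accepting: {A,B,C,E} | {D}.
Split {A,B,C,E} by δ(·,p) → {A,C,E} and {B}.
Stable partition: {A,C,E} | {D} | {B} — 3 equivalence classes.
E and D end up in different blocks, so they are distinguishable. For instance, the string 'ε' is accepted from only E.

Yes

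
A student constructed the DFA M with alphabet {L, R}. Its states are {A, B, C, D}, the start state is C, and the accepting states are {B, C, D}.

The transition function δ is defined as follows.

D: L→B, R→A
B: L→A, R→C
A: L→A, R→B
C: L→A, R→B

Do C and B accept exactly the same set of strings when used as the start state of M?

Yes

Reachable states from the start: {A,B,C}. Unreachable: {D} — drop them.
Start with accepting vs non-accepting: {B,C} | {A}.
No further refinement is possible. Final partition (2 blocks): {B,C} | {A}.
C and B lie in the same block of the stable partition, so they are equivalent — no string distinguishes them.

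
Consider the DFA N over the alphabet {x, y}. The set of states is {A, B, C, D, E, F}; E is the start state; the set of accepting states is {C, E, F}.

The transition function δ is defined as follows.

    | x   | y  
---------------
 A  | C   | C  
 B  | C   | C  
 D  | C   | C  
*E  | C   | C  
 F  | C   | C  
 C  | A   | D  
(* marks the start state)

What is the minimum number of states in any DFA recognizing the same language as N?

3

States {B,F} cannot be reached from the start state, so discard them.
Start with accepting vs non-accepting: {C,E} | {A,D}.
Split {C,E} by δ(·,x) → {C} and {E}.
No further refinement is possible. Final partition (3 blocks): {C} | {A,D} | {E}.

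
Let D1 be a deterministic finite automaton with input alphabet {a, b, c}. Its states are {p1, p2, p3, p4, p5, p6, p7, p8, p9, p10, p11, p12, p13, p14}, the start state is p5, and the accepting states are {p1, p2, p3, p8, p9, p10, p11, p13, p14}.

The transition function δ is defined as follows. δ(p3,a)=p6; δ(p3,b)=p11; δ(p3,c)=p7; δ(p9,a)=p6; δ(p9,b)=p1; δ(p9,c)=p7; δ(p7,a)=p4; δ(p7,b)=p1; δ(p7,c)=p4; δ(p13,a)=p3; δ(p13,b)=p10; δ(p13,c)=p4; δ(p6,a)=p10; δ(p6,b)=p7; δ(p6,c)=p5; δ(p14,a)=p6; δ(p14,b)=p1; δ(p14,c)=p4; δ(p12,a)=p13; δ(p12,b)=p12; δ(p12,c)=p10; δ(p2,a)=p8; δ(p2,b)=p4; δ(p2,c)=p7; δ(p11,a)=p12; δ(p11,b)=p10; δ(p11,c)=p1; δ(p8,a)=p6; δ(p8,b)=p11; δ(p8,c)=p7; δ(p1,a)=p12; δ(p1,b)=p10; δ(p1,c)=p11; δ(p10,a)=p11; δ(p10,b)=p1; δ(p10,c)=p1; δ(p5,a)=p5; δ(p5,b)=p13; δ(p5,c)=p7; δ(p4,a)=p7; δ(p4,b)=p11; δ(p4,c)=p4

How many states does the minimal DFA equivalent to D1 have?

8

Reachable states from the start: {p1,p3,p4,p5,p6,p7,p10,p11,p12,p13}. Unreachable: {p2,p8,p9,p14} — drop them.
P0 = {p1,p3,p10,p11,p13} | {p4,p5,p6,p7,p12}.
Split {p1,p3,p10,p11,p13} by δ(·,a) → {p1,p3,p11} and {p10,p13}.
On input b, block {p1,p3,p11} splits into {p1,p11} and {p3}.
Refine {p4,p5,p6,p7,p12} on symbol a: members go to different blocks, giving {p4,p5,p7} and {p6,p12}.
Split {p4,p5,p7} by δ(·,b) → {p4,p7} and {p5}.
Split {p10,p13} by δ(·,a) → {p10} and {p13}.
Refine {p6,p12} on symbol a: members go to different blocks, giving {p6} and {p12}.
Stable partition: {p1,p11} | {p4,p7} | {p10} | {p3} | {p6} | {p5} | {p13} | {p12} — 8 equivalence classes.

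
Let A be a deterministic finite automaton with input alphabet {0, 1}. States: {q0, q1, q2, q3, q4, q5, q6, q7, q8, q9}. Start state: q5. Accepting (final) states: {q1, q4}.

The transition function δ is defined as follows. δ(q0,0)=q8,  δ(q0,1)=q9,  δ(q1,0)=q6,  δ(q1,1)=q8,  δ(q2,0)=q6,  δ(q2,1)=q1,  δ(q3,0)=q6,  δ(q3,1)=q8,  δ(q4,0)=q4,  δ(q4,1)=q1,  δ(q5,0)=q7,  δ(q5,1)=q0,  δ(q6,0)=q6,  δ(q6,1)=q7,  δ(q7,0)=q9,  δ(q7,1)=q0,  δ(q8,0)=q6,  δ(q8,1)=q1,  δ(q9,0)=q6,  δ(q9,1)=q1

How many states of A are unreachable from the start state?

BFS from q5 reaches {q0, q1, q5, q6, q7, q8, q9}; the 3 state(s) q2, q3, q4 are never visited.

3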